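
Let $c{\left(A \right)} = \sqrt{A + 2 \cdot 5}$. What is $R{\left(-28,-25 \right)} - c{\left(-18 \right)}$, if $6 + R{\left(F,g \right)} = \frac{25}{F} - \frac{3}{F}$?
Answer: $- \frac{95}{14} - 2 i \sqrt{2} \approx -6.7857 - 2.8284 i$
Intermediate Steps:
$R{\left(F,g \right)} = -6 + \frac{22}{F}$ ($R{\left(F,g \right)} = -6 + \left(\frac{25}{F} - \frac{3}{F}\right) = -6 + \frac{22}{F}$)
$c{\left(A \right)} = \sqrt{10 + A}$ ($c{\left(A \right)} = \sqrt{A + 10} = \sqrt{10 + A}$)
$R{\left(-28,-25 \right)} - c{\left(-18 \right)} = \left(-6 + \frac{22}{-28}\right) - \sqrt{10 - 18} = \left(-6 + 22 \left(- \frac{1}{28}\right)\right) - \sqrt{-8} = \left(-6 - \frac{11}{14}\right) - 2 i \sqrt{2} = - \frac{95}{14} - 2 i \sqrt{2}$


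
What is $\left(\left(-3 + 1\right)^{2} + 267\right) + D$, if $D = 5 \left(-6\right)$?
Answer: $241$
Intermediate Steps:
$D = -30$
$\left(\left(-3 + 1\right)^{2} + 267\right) + D = \left(\left(-3 + 1\right)^{2} + 267\right) - 30 = \left(\left(-2\right)^{2} + 267\right) - 30 = \left(4 + 267\right) - 30 = 271 - 30 = 241$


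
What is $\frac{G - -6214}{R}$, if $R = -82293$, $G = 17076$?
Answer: $- \frac{23290}{82293} \approx -0.28301$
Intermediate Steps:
$\frac{G - -6214}{R} = \frac{17076 - -6214}{-82293} = \left(17076 + 6214\right) \left(- \frac{1}{82293}\right) = 23290 \left(- \frac{1}{82293}\right) = - \frac{23290}{82293}$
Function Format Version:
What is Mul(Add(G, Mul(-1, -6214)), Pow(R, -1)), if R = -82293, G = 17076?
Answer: Rational(-23290, 82293) ≈ -0.28301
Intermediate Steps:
Mul(Add(G, Mul(-1, -6214)), Pow(R, -1)) = Mul(Add(17076, Mul(-1, -6214)), Pow(-82293, -1)) = Mul(Add(17076, 6214), Rational(-1, 82293)) = Mul(23290, Rational(-1, 82293)) = Rational(-23290, 82293)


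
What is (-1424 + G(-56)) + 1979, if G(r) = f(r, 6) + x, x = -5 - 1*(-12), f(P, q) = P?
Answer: 506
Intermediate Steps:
x = 7 (x = -5 + 12 = 7)
G(r) = 7 + r (G(r) = r + 7 = 7 + r)
(-1424 + G(-56)) + 1979 = (-1424 + (7 - 56)) + 1979 = (-1424 - 49) + 1979 = -1473 + 1979 = 506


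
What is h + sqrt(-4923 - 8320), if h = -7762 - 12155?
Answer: -19917 + I*sqrt(13243) ≈ -19917.0 + 115.08*I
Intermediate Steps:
h = -19917
h + sqrt(-4923 - 8320) = -19917 + sqrt(-4923 - 8320) = -19917 + sqrt(-13243) = -19917 + I*sqrt(13243)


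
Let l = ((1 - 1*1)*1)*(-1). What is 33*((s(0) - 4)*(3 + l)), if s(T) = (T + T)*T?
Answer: -396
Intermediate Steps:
l = 0 (l = ((1 - 1)*1)*(-1) = (0*1)*(-1) = 0*(-1) = 0)
s(T) = 2*T² (s(T) = (2*T)*T = 2*T²)
33*((s(0) - 4)*(3 + l)) = 33*((2*0² - 4)*(3 + 0)) = 33*((2*0 - 4)*3) = 33*((0 - 4)*3) = 33*(-4*3) = 33*(-12) = -396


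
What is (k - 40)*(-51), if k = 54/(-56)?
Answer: 58497/28 ≈ 2089.2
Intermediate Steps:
k = -27/28 (k = 54*(-1/56) = -27/28 ≈ -0.96429)
(k - 40)*(-51) = (-27/28 - 40)*(-51) = -1147/28*(-51) = 58497/28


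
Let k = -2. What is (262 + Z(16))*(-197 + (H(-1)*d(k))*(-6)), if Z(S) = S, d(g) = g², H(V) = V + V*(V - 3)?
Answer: -74782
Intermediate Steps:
H(V) = V + V*(-3 + V)
(262 + Z(16))*(-197 + (H(-1)*d(k))*(-6)) = (262 + 16)*(-197 + (-(-2 - 1)*(-2)²)*(-6)) = 278*(-197 + (-1*(-3)*4)*(-6)) = 278*(-197 + (3*4)*(-6)) = 278*(-197 + 12*(-6)) = 278*(-197 - 72) = 278*(-269) = -74782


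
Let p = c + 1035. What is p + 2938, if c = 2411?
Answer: 6384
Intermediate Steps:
p = 3446 (p = 2411 + 1035 = 3446)
p + 2938 = 3446 + 2938 = 6384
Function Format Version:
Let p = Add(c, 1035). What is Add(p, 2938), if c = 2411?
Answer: 6384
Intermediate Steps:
p = 3446 (p = Add(2411, 1035) = 3446)
Add(p, 2938) = Add(3446, 2938) = 6384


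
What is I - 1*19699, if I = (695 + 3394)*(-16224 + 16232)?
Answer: 13013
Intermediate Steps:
I = 32712 (I = 4089*8 = 32712)
I - 1*19699 = 32712 - 1*19699 = 32712 - 19699 = 13013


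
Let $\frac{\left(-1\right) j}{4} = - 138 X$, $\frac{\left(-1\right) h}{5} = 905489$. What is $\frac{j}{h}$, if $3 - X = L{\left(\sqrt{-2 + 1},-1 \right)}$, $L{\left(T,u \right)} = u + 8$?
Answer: $\frac{2208}{4527445} \approx 0.00048769$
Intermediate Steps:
$h = -4527445$ ($h = \left(-5\right) 905489 = -4527445$)
$L{\left(T,u \right)} = 8 + u$
$X = -4$ ($X = 3 - \left(8 - 1\right) = 3 - 7 = -4$)
$j = -2208$ ($j = - 4 \left(\left(-138\right) \left(-4\right)\right) = \left(-4\right) 552 = -2208$)
$\frac{j}{h} = - \frac{2208}{-4527445} = \left(-2208\right) \left(- \frac{1}{4527445}\right) = \frac{2208}{4527445}$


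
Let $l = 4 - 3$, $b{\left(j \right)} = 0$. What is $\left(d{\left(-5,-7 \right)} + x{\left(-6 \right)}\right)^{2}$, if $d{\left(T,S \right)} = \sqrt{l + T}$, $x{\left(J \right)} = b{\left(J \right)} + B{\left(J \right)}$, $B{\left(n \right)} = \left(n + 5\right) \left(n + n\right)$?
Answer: $140 + 48 i \approx 140.0 + 48.0 i$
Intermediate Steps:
$l = 1$ ($l = 4 - 3 = 1$)
$B{\left(n \right)} = 2 n \left(5 + n\right)$ ($B{\left(n \right)} = \left(5 + n\right) 2 n = 2 n \left(5 + n\right)$)
$x{\left(J \right)} = 2 J \left(5 + J\right)$ ($x{\left(J \right)} = 0 + 2 J \left(5 + J\right) = 2 J \left(5 + J\right)$)
$d{\left(T,S \right)} = \sqrt{1 + T}$
$\left(d{\left(-5,-7 \right)} + x{\left(-6 \right)}\right)^{2} = \left(\sqrt{1 - 5} + 2 \left(-6\right) \left(5 - 6\right)\right)^{2} = \left(\sqrt{-4} + 2 \left(-6\right) \left(-1\right)\right)^{2} = \left(2 i + 12\right)^{2} = \left(12 + 2 i\right)^{2}$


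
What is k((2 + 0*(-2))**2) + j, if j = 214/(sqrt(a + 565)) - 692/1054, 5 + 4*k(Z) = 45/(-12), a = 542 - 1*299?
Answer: -23981/8432 + 107*sqrt(202)/202 ≈ 4.6844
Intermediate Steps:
a = 243 (a = 542 - 299 = 243)
k(Z) = -35/16 (k(Z) = -5/4 + (45/(-12))/4 = -5/4 + (45*(-1/12))/4 = -5/4 + (1/4)*(-15/4) = -5/4 - 15/16 = -35/16)
j = -346/527 + 107*sqrt(202)/202 (j = 214/(sqrt(243 + 565)) - 692/1054 = 214/(sqrt(808)) - 692*1/1054 = 214/((2*sqrt(202))) - 346/527 = 214*(sqrt(202)/404) - 346/527 = 107*sqrt(202)/202 - 346/527 = -346/527 + 107*sqrt(202)/202 ≈ 6.8719)
k((2 + 0*(-2))**2) + j = -35/16 + (-346/527 + 107*sqrt(202)/202) = -23981/8432 + 107*sqrt(202)/202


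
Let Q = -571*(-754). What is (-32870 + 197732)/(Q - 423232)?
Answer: 27477/1217 ≈ 22.578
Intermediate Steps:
Q = 430534
(-32870 + 197732)/(Q - 423232) = (-32870 + 197732)/(430534 - 423232) = 164862/7302 = 164862*(1/7302) = 27477/1217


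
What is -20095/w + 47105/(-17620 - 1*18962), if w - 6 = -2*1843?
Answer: 56176889/13462176 ≈ 4.1729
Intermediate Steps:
w = -3680 (w = 6 - 2*1843 = 6 - 3686 = -3680)
-20095/w + 47105/(-17620 - 1*18962) = -20095/(-3680) + 47105/(-17620 - 1*18962) = -20095*(-1/3680) + 47105/(-17620 - 18962) = 4019/736 + 47105/(-36582) = 4019/736 + 47105*(-1/36582) = 4019/736 - 47105/36582 = 56176889/13462176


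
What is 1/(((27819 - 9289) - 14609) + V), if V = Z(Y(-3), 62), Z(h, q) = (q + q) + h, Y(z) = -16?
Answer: 1/4029 ≈ 0.00024820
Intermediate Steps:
Z(h, q) = h + 2*q (Z(h, q) = 2*q + h = h + 2*q)
V = 108 (V = -16 + 2*62 = -16 + 124 = 108)
1/(((27819 - 9289) - 14609) + V) = 1/(((27819 - 9289) - 14609) + 108) = 1/((18530 - 14609) + 108) = 1/(3921 + 108) = 1/4029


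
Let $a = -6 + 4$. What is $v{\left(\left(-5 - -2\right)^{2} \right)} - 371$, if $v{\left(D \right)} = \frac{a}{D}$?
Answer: $- \frac{3341}{9} \approx -371.22$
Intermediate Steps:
$a = -2$
$v{\left(D \right)} = - \frac{2}{D}$
$v{\left(\left(-5 - -2\right)^{2} \right)} - 371 = - \frac{2}{\left(-5 - -2\right)^{2}} - 371 = - \frac{2}{\left(-5 + 2\right)^{2}} - 371 = - \frac{2}{\left(-3\right)^{2}} - 371 = - \frac{2}{9} - 371 = - \frac{3341}{9}$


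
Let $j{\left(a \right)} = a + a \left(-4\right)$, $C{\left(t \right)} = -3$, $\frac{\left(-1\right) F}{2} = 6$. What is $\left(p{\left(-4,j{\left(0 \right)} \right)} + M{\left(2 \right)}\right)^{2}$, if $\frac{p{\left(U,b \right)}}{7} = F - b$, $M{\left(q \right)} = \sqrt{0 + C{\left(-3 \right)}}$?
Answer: $\left(84 - i \sqrt{3}\right)^{2} \approx 7053.0 - 290.98 i$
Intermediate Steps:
$F = -12$ ($F = \left(-2\right) 6 = -12$)
$j{\left(a \right)} = - 3 a$ ($j{\left(a \right)} = a - 4 a = - 3 a$)
$M{\left(q \right)} = i \sqrt{3}$ ($M{\left(q \right)} = \sqrt{0 - 3} = \sqrt{-3} = i \sqrt{3}$)
$p{\left(U,b \right)} = -84 - 7 b$ ($p{\left(U,b \right)} = 7 \left(-12 - b\right) = -84 - 7 b$)
$\left(p{\left(-4,j{\left(0 \right)} \right)} + M{\left(2 \right)}\right)^{2} = \left(\left(-84 - 7 \left(\left(-3\right) 0\right)\right) + i \sqrt{3}\right)^{2} = \left(\left(-84 - 0\right) + i \sqrt{3}\right)^{2} = \left(\left(-84 + 0\right) + i \sqrt{3}\right)^{2} = \left(-84 + i \sqrt{3}\right)^{2}$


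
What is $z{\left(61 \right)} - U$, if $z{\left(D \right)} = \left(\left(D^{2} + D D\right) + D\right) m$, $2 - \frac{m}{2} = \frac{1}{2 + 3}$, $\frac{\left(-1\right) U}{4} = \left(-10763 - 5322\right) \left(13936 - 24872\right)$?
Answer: $\frac{3518246254}{5} \approx 7.0365 \cdot 10^{8}$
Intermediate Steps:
$U = -703622240$ ($U = - 4 \left(-10763 - 5322\right) \left(13936 - 24872\right) = - 4 \left(\left(-16085\right) \left(-10936\right)\right) = \left(-4\right) 175905560 = -703622240$)
$m = \frac{18}{5}$ ($m = 4 - \frac{2}{2 + 3} = 4 - \frac{2}{5} = \frac{18}{5} \approx 3.6$)
$z{\left(D \right)} = \frac{18 D}{5} + \frac{36 D^{2}}{5}$ ($z{\left(D \right)} = \left(\left(D^{2} + D D\right) + D\right) \frac{18}{5} = \left(\left(D^{2} + D^{2}\right) + D\right) \frac{18}{5} = \left(2 D^{2} + D\right) \frac{18}{5} = \left(D + 2 D^{2}\right) \frac{18}{5} = \frac{18 D}{5} + \frac{36 D^{2}}{5}$)
$z{\left(61 \right)} - U = \frac{18}{5} \cdot 61 \left(1 + 2 \cdot 61\right) - -703622240 = \frac{18}{5} \cdot 61 \left(1 + 122\right) + 703622240 = \frac{18}{5} \cdot 61 \cdot 123 + 703622240 = \frac{135054}{5} + 703622240 = \frac{3518246254}{5}$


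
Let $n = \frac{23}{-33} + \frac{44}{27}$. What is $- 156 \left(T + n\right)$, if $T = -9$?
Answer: $\frac{124592}{99} \approx 1258.5$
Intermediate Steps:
$n = \frac{277}{297}$ ($n = 23 \left(- \frac{1}{33}\right) + 44 \cdot \frac{1}{27} = - \frac{23}{33} + \frac{44}{27} = \frac{277}{297} \approx 0.93266$)
$- 156 \left(T + n\right) = - 156 \left(-9 + \frac{277}{297}\right) = \left(-156\right) \left(- \frac{2396}{297}\right) = \frac{124592}{99}$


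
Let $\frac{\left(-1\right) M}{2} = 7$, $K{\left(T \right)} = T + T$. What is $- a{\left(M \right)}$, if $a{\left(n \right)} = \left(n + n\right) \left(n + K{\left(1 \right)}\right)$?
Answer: $-336$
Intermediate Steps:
$K{\left(T \right)} = 2 T$
$M = -14$ ($M = \left(-2\right) 7 = -14$)
$a{\left(n \right)} = 2 n \left(2 + n\right)$ ($a{\left(n \right)} = \left(n + n\right) \left(n + 2 \cdot 1\right) = 2 n \left(n + 2\right) = 2 n \left(2 + n\right)$)
$- a{\left(M \right)} = - 2 \left(-14\right) \left(2 - 14\right) = - 2 \left(-14\right) \left(-12\right) = \left(-1\right) 336 = -336$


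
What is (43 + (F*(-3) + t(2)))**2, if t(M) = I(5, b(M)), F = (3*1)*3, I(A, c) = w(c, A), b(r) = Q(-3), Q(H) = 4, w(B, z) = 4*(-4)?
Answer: 0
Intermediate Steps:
w(B, z) = -16
b(r) = 4
I(A, c) = -16
F = 9 (F = 3*3 = 9)
t(M) = -16
(43 + (F*(-3) + t(2)))**2 = (43 + (9*(-3) - 16))**2 = (43 + (-27 - 16))**2 = (43 - 43)**2 = 0**2 = 0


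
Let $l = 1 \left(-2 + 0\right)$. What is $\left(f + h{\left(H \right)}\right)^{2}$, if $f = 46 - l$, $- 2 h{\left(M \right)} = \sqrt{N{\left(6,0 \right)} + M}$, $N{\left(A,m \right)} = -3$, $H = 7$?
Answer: $2209$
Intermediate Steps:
$h{\left(M \right)} = - \frac{\sqrt{-3 + M}}{2}$
$l = -2$ ($l = 1 \left(-2\right) = -2$)
$f = 48$ ($f = 46 - -2 = 46 + 2 = 48$)
$\left(f + h{\left(H \right)}\right)^{2} = \left(48 - \frac{\sqrt{-3 + 7}}{2}\right)^{2} = \left(48 - \frac{\sqrt{4}}{2}\right)^{2} = \left(48 - 1\right)^{2} = 47^{2} = 2209$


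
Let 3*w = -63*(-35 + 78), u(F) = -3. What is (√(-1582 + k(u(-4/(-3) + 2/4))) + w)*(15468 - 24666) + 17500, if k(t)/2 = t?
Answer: 8323294 - 18396*I*√397 ≈ 8.3233e+6 - 3.6654e+5*I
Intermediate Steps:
k(t) = 2*t
w = -903 (w = (-63*(-35 + 78))/3 = (-63*43)/3 = (⅓)*(-2709) = -903)
(√(-1582 + k(u(-4/(-3) + 2/4))) + w)*(15468 - 24666) + 17500 = (√(-1582 + 2*(-3)) - 903)*(15468 - 24666) + 17500 = (√(-1582 - 6) - 903)*(-9198) + 17500 = (√(-1588) - 903)*(-9198) + 17500 = (2*I*√397 - 903)*(-9198) + 17500 = (-903 + 2*I*√397)*(-9198) + 17500 = (8305794 - 18396*I*√397) + 17500 = 8323294 - 18396*I*√397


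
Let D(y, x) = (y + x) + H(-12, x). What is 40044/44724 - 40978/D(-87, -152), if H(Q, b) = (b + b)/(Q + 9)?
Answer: 65650457/219893 ≈ 298.56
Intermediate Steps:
H(Q, b) = 2*b/(9 + Q) (H(Q, b) = (2*b)/(9 + Q) = 2*b/(9 + Q))
D(y, x) = y + x/3 (D(y, x) = (y + x) + 2*x/(9 - 12) = (x + y) + 2*x/(-3) = (x + y) + 2*x*(-⅓) = (x + y) - 2*x/3 = y + x/3)
40044/44724 - 40978/D(-87, -152) = 40044/44724 - 40978/(-87 + (⅓)*(-152)) = 40044*(1/44724) - 40978/(-87 - 152/3) = 3337/3727 - 40978/(-413/3) = 3337/3727 - 40978*(-3/413) = 3337/3727 + 17562/59 = 65650457/219893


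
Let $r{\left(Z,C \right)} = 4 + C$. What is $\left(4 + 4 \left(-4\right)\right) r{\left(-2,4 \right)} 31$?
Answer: $-2976$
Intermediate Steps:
$\left(4 + 4 \left(-4\right)\right) r{\left(-2,4 \right)} 31 = \left(4 + 4 \left(-4\right)\right) \left(4 + 4\right) 31 = \left(4 - 16\right) 8 \cdot 31 = \left(-12\right) 8 \cdot 31 = \left(-96\right) 31 = -2976$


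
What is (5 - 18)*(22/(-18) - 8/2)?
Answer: 611/9 ≈ 67.889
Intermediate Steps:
(5 - 18)*(22/(-18) - 8/2) = -13*(22*(-1/18) - 8*½) = -13*(-11/9 - 4) = -13*(-47/9) = 611/9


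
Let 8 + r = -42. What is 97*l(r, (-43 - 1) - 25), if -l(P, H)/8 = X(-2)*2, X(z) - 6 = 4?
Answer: -15520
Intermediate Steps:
r = -50 (r = -8 - 42 = -50)
X(z) = 10 (X(z) = 6 + 4 = 10)
l(P, H) = -160 (l(P, H) = -80*2 = -8*20 = -160)
97*l(r, (-43 - 1) - 25) = 97*(-160) = -15520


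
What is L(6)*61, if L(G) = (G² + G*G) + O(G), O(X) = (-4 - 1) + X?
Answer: 4453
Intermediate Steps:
O(X) = -5 + X
L(G) = -5 + G + 2*G² (L(G) = (G² + G*G) + (-5 + G) = (G² + G²) + (-5 + G) = 2*G² + (-5 + G) = -5 + G + 2*G²)
L(6)*61 = (-5 + 6 + 2*6²)*61 = (-5 + 6 + 2*36)*61 = (-5 + 6 + 72)*61 = 73*61 = 4453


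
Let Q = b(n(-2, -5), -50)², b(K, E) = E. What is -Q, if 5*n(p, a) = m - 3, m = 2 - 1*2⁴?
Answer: -2500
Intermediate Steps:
m = -14 (m = 2 - 1*16 = 2 - 16 = -14)
n(p, a) = -17/5 (n(p, a) = (-14 - 3)/5 = (⅕)*(-17) = -17/5)
Q = 2500 (Q = (-50)² = 2500)
-Q = -1*2500 = -2500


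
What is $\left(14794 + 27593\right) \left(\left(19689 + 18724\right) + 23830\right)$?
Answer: $2638294041$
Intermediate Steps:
$\left(14794 + 27593\right) \left(\left(19689 + 18724\right) + 23830\right) = 42387 \left(38413 + 23830\right) = 42387 \cdot 62243 = 2638294041$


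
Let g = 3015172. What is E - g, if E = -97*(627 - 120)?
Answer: -3064351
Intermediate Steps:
E = -49179 (E = -97*507 = -1*49179 = -49179)
E - g = -49179 - 1*3015172 = -49179 - 3015172 = -3064351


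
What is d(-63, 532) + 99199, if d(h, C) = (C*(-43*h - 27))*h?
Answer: -89790713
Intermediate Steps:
d(h, C) = C*h*(-27 - 43*h) (d(h, C) = (C*(-27 - 43*h))*h = C*h*(-27 - 43*h))
d(-63, 532) + 99199 = -1*532*(-63)*(27 + 43*(-63)) + 99199 = -1*532*(-63)*(27 - 2709) + 99199 = -1*532*(-63)*(-2682) + 99199 = -89889912 + 99199 = -89790713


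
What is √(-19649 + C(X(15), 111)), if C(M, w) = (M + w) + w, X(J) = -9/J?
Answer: I*√485690/5 ≈ 139.38*I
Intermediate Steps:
C(M, w) = M + 2*w
√(-19649 + C(X(15), 111)) = √(-19649 + (-9/15 + 2*111)) = √(-19649 + (-9*1/15 + 222)) = √(-19649 + (-⅗ + 222)) = √(-19649 + 1107/5) = √(-97138/5) = I*√485690/5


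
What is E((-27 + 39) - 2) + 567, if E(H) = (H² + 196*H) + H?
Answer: 2637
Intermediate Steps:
E(H) = H² + 197*H
E((-27 + 39) - 2) + 567 = ((-27 + 39) - 2)*(197 + ((-27 + 39) - 2)) + 567 = (12 - 2)*(197 + (12 - 2)) + 567 = 10*(197 + 10) + 567 = 10*207 + 567 = 2070 + 567 = 2637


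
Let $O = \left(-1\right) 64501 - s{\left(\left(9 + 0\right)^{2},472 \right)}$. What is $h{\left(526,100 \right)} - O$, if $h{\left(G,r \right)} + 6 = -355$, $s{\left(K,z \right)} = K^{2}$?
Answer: $70701$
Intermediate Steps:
$h{\left(G,r \right)} = -361$ ($h{\left(G,r \right)} = -6 - 355 = -361$)
$O = -71062$ ($O = \left(-1\right) 64501 - \left(\left(9 + 0\right)^{2}\right)^{2} = -64501 - \left(9^{2}\right)^{2} = -64501 - 81^{2} = -64501 - 6561 = -71062$)
$h{\left(526,100 \right)} - O = -361 - -71062 = -361 + 71062 = 70701$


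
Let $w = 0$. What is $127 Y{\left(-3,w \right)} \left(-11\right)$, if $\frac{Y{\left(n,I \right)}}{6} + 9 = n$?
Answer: $100584$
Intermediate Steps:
$Y{\left(n,I \right)} = -54 + 6 n$
$127 Y{\left(-3,w \right)} \left(-11\right) = 127 \left(-54 + 6 \left(-3\right)\right) \left(-11\right) = 127 \left(-54 - 18\right) \left(-11\right) = 127 \left(-72\right) \left(-11\right) = \left(-9144\right) \left(-11\right) = 100584$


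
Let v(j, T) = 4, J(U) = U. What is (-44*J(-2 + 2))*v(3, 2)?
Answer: 0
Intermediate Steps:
(-44*J(-2 + 2))*v(3, 2) = -44*(-2 + 2)*4 = -44*0*4 = 0*4 = 0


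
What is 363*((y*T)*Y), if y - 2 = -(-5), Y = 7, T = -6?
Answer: -106722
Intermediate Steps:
y = 7 (y = 2 - (-5) = 2 - 1*(-5) = 2 + 5 = 7)
363*((y*T)*Y) = 363*((7*(-6))*7) = 363*(-42*7) = 363*(-294) = -106722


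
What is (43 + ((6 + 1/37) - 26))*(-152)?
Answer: -129504/37 ≈ -3500.1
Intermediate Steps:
(43 + ((6 + 1/37) - 26))*(-152) = (43 + (223/37 - 26))*(-152) = (43 - 739/37)*(-152) = (852/37)*(-152) = -129504/37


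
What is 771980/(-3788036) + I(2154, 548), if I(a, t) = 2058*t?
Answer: 1068021405061/947009 ≈ 1.1278e+6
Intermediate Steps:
771980/(-3788036) + I(2154, 548) = 771980/(-3788036) + 2058*548 = 771980*(-1/3788036) + 1127784 = -192995/947009 + 1127784 = 1068021405061/947009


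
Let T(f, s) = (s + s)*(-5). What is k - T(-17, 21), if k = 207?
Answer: 417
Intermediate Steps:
T(f, s) = -10*s (T(f, s) = (2*s)*(-5) = -10*s)
k - T(-17, 21) = 207 - (-10)*21 = 207 - 1*(-210) = 207 + 210 = 417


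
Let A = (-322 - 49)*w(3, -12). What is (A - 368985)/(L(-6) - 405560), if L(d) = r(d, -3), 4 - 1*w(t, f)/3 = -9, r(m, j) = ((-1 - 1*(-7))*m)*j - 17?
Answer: 383454/405469 ≈ 0.94570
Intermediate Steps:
r(m, j) = -17 + 6*j*m (r(m, j) = ((-1 + 7)*m)*j - 17 = (6*m)*j - 17 = 6*j*m - 17 = -17 + 6*j*m)
w(t, f) = 39 (w(t, f) = 12 - 3*(-9) = 12 + 27 = 39)
L(d) = -17 - 18*d (L(d) = -17 + 6*(-3)*d = -17 - 18*d)
A = -14469 (A = (-322 - 49)*39 = -371*39 = -14469)
(A - 368985)/(L(-6) - 405560) = (-14469 - 368985)/((-17 - 18*(-6)) - 405560) = -383454/((-17 + 108) - 405560) = -383454/(91 - 405560) = -383454/(-405469) = -383454*(-1/405469) = 383454/405469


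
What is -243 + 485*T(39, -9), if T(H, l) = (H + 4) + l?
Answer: 16247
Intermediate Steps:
T(H, l) = 4 + H + l (T(H, l) = (4 + H) + l = 4 + H + l)
-243 + 485*T(39, -9) = -243 + 485*(4 + 39 - 9) = -243 + 485*34 = -243 + 16490 = 16247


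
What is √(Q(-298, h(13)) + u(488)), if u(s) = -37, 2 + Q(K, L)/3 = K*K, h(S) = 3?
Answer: √266369 ≈ 516.11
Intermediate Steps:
Q(K, L) = -6 + 3*K² (Q(K, L) = -6 + 3*(K*K) = -6 + 3*K²)
√(Q(-298, h(13)) + u(488)) = √((-6 + 3*(-298)²) - 37) = √((-6 + 3*88804) - 37) = √((-6 + 266412) - 37) = √(266406 - 37) = √266369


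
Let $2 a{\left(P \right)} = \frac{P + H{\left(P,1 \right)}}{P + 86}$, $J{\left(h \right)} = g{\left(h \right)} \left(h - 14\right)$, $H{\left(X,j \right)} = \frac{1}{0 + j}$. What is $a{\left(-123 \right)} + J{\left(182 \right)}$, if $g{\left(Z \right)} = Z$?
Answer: $\frac{1131373}{37} \approx 30578.0$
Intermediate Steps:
$H{\left(X,j \right)} = \frac{1}{j}$
$J{\left(h \right)} = h \left(-14 + h\right)$ ($J{\left(h \right)} = h \left(h - 14\right) = h \left(-14 + h\right)$)
$a{\left(P \right)} = \frac{1 + P}{2 \left(86 + P\right)}$ ($a{\left(P \right)} = \frac{\left(P + 1^{-1}\right) \frac{1}{P + 86}}{2} = \frac{\left(P + 1\right) \frac{1}{86 + P}}{2} = \frac{\left(1 + P\right) \frac{1}{86 + P}}{2} = \frac{\frac{1}{86 + P} \left(1 + P\right)}{2} = \frac{1 + P}{2 \left(86 + P\right)}$)
$a{\left(-123 \right)} + J{\left(182 \right)} = \frac{1 - 123}{2 \left(86 - 123\right)} + 182 \left(-14 + 182\right) = \frac{1}{2} \frac{1}{-37} \left(-122\right) + 182 \cdot 168 = \frac{1}{2} \left(- \frac{1}{37}\right) \left(-122\right) + 30576 = \frac{61}{37} + 30576 = \frac{1131373}{37}$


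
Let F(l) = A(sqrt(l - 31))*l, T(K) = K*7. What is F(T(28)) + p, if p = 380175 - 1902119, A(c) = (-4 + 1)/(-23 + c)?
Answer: -19784789/13 + 21*sqrt(165)/13 ≈ -1.5219e+6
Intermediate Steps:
T(K) = 7*K
A(c) = -3/(-23 + c)
F(l) = -3*l/(-23 + sqrt(-31 + l)) (F(l) = (-3/(-23 + sqrt(l - 31)))*l = (-3/(-23 + sqrt(-31 + l)))*l = -3*l/(-23 + sqrt(-31 + l)))
p = -1521944
F(T(28)) + p = -3*7*28/(-23 + sqrt(-31 + 7*28)) - 1521944 = -3*196/(-23 + sqrt(-31 + 196)) - 1521944 = -3*196/(-23 + sqrt(165)) - 1521944 = -588/(-23 + sqrt(165)) - 1521944 = -1521944 - 588/(-23 + sqrt(165))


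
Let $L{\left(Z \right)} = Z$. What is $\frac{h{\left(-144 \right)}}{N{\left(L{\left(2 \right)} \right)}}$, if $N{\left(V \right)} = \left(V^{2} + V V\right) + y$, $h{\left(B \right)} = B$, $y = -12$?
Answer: $36$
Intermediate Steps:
$N{\left(V \right)} = -12 + 2 V^{2}$ ($N{\left(V \right)} = \left(V^{2} + V V\right) - 12 = \left(V^{2} + V^{2}\right) - 12 = 2 V^{2} - 12 = -12 + 2 V^{2}$)
$\frac{h{\left(-144 \right)}}{N{\left(L{\left(2 \right)} \right)}} = - \frac{144}{-12 + 2 \cdot 2^{2}} = - \frac{144}{-12 + 2 \cdot 4} = - \frac{144}{-12 + 8} = - \frac{144}{-4} = \left(-144\right) \left(- \frac{1}{4}\right) = 36$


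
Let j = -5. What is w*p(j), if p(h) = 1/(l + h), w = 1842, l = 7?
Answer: 921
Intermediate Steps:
p(h) = 1/(7 + h)
w*p(j) = 1842/(7 - 5) = 1842/2 = 1842*(½) = 921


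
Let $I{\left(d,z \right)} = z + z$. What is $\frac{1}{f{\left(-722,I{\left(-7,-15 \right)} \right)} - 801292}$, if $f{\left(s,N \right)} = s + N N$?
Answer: $- \frac{1}{801114} \approx -1.2483 \cdot 10^{-6}$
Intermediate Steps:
$I{\left(d,z \right)} = 2 z$
$f{\left(s,N \right)} = s + N^{2}$
$\frac{1}{f{\left(-722,I{\left(-7,-15 \right)} \right)} - 801292} = \frac{1}{\left(-722 + \left(2 \left(-15\right)\right)^{2}\right) - 801292} = \frac{1}{\left(-722 + \left(-30\right)^{2}\right) - 801292} = \frac{1}{\left(-722 + 900\right) - 801292} = \frac{1}{178 - 801292} = \frac{1}{-801114} = - \frac{1}{801114}$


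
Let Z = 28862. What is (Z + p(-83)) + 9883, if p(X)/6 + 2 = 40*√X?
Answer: 38733 + 240*I*√83 ≈ 38733.0 + 2186.5*I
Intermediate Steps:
p(X) = -12 + 240*√X (p(X) = -12 + 6*(40*√X) = -12 + 240*√X)
(Z + p(-83)) + 9883 = (28862 + (-12 + 240*√(-83))) + 9883 = (28862 + (-12 + 240*(I*√83))) + 9883 = (28862 + (-12 + 240*I*√83)) + 9883 = (28850 + 240*I*√83) + 9883 = 38733 + 240*I*√83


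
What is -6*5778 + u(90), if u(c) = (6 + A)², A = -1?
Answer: -34643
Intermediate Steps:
u(c) = 25 (u(c) = (6 - 1)² = 5² = 25)
-6*5778 + u(90) = -6*5778 + 25 = -34668 + 25 = -34643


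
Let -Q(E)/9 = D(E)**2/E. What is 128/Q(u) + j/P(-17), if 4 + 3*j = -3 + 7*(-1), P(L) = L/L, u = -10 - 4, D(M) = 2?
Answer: 406/9 ≈ 45.111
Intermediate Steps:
u = -14
P(L) = 1
j = -14/3 (j = -4/3 + (-3 + 7*(-1))/3 = -4/3 + (-3 - 7)/3 = -4/3 + (1/3)*(-10) = -4/3 - 10/3 = -14/3 ≈ -4.6667)
Q(E) = -36/E (Q(E) = -9*2**2/E = -36/E)
128/Q(u) + j/P(-17) = 128/((-36/(-14))) - 14/3/1 = 128/((-36*(-1/14))) - 14/3*1 = 128/(18/7) - 14/3 = 128*(7/18) - 14/3 = 448/9 - 14/3 = 406/9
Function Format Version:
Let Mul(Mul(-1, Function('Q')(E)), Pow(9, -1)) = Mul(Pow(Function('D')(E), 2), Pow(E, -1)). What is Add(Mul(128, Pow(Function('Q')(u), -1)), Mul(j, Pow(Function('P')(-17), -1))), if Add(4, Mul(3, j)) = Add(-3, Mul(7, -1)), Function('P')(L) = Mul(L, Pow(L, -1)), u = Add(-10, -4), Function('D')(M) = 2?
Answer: Rational(406, 9) ≈ 45.111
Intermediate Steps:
u = -14
Function('P')(L) = 1
j = Rational(-14, 3) (j = Add(Rational(-4, 3), Mul(Rational(1, 3), Add(-3, Mul(7, -1)))) = Add(Rational(-4, 3), Mul(Rational(1, 3), Add(-3, -7))) = Add(Rational(-4, 3), Mul(Rational(1, 3), -10)) = Add(Rational(-4, 3), Rational(-10, 3)) = Rational(-14, 3) ≈ -4.6667)
Function('Q')(E) = Mul(-36, Pow(E, -1)) (Function('Q')(E) = Mul(-9, Mul(Pow(2, 2), Pow(E, -1))) = Mul(-9, Mul(4, Pow(E, -1))) = Mul(-36, Pow(E, -1)))
Add(Mul(128, Pow(Function('Q')(u), -1)), Mul(j, Pow(Function('P')(-17), -1))) = Add(Mul(128, Pow(Mul(-36, Pow(-14, -1)), -1)), Mul(Rational(-14, 3), Pow(1, -1))) = Add(Mul(128, Pow(Mul(-36, Rational(-1, 14)), -1)), Mul(Rational(-14, 3), 1)) = Add(Mul(128, Pow(Rational(18, 7), -1)), Rational(-14, 3)) = Add(Mul(128, Rational(7, 18)), Rational(-14, 3)) = Add(Rational(448, 9), Rational(-14, 3)) = Rational(406, 9)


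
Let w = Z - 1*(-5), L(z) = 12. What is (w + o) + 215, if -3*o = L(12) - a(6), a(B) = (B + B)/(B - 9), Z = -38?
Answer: 530/3 ≈ 176.67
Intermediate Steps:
a(B) = 2*B/(-9 + B) (a(B) = (2*B)/(-9 + B) = 2*B/(-9 + B))
w = -33 (w = -38 - 1*(-5) = -38 + 5 = -33)
o = -16/3 (o = -(12 - 2*6/(-9 + 6))/3 = -(12 - 2*6/(-3))/3 = -(12 - 2*6*(-1)/3)/3 = -(12 - 1*(-4))/3 = -(12 + 4)/3 = -1/3*16 = -16/3 ≈ -5.3333)
(w + o) + 215 = (-33 - 16/3) + 215 = -115/3 + 215 = 530/3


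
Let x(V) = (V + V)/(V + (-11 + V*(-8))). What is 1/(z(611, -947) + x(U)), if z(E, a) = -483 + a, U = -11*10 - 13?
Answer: -425/607873 ≈ -0.00069916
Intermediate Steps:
U = -123 (U = -110 - 13 = -123)
x(V) = 2*V/(-11 - 7*V) (x(V) = (2*V)/(V + (-11 - 8*V)) = (2*V)/(-11 - 7*V) = 2*V/(-11 - 7*V))
1/(z(611, -947) + x(U)) = 1/((-483 - 947) - 2*(-123)/(11 + 7*(-123))) = 1/(-1430 - 2*(-123)/(11 - 861)) = 1/(-1430 - 2*(-123)/(-850)) = 1/(-1430 - 2*(-123)*(-1/850)) = 1/(-1430 - 123/425) = 1/(-607873/425) = -425/607873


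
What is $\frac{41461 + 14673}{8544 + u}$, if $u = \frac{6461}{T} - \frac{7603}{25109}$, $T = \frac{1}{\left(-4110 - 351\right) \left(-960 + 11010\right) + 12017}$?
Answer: $- \frac{704734303}{3635641154235262} \approx -1.9384 \cdot 10^{-7}$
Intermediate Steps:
$T = - \frac{1}{44821033}$ ($T = \frac{1}{\left(-4461\right) 10050 + 12017} = \frac{1}{-44833050 + 12017} = \frac{1}{-44821033} = - \frac{1}{44821033} \approx -2.2311 \cdot 10^{-8}$)
$u = - \frac{7271282523001820}{25109}$ ($u = \frac{6461}{- \frac{1}{44821033}} - \frac{7603}{25109} = 6461 \left(-44821033\right) - \frac{7603}{25109} = -289588694213 - \frac{7603}{25109} = - \frac{7271282523001820}{25109} \approx -2.8959 \cdot 10^{11}$)
$\frac{41461 + 14673}{8544 + u} = \frac{41461 + 14673}{8544 - \frac{7271282523001820}{25109}} = \frac{56134}{- \frac{7271282308470524}{25109}} = 56134 \left(- \frac{25109}{7271282308470524}\right) = - \frac{704734303}{3635641154235262}$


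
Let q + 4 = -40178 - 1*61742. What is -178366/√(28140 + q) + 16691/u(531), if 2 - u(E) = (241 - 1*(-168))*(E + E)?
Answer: -16691/434356 + 89183*I*√18446/18446 ≈ -0.038427 + 656.65*I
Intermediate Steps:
q = -101924 (q = -4 + (-40178 - 1*61742) = -4 + (-40178 - 61742) = -4 - 101920 = -101924)
u(E) = 2 - 818*E (u(E) = 2 - (241 - 1*(-168))*(E + E) = 2 - (241 + 168)*2*E = 2 - 409*2*E = 2 - 818*E)
-178366/√(28140 + q) + 16691/u(531) = -178366/√(28140 - 101924) + 16691/(2 - 818*531) = -178366*(-I*√18446/36892) + 16691/(2 - 434358) = -178366*(-I*√18446/36892) + 16691/(-434356) = -(-89183)*I*√18446/18446 + 16691*(-1/434356) = 89183*I*√18446/18446 - 16691/434356 = -16691/434356 + 89183*I*√18446/18446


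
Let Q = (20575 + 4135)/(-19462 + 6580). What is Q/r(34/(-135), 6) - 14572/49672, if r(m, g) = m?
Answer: 1659541459/226622291 ≈ 7.3229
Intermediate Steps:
Q = -12355/6441 (Q = 24710/(-12882) = 24710*(-1/12882) = -12355/6441 ≈ -1.9182)
Q/r(34/(-135), 6) - 14572/49672 = -12355/(6441*(34/(-135))) - 14572/49672 = -12355/(6441*(34*(-1/135))) - 14572*1/49672 = -12355/(6441*(-34/135)) - 3643/12418 = -12355/6441*(-135/34) - 3643/12418 = 555975/72998 - 3643/12418 = 1659541459/226622291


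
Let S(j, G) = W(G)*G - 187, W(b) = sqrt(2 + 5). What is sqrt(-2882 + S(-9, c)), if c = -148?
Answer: sqrt(-3069 - 148*sqrt(7)) ≈ 58.827*I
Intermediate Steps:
W(b) = sqrt(7)
S(j, G) = -187 + G*sqrt(7) (S(j, G) = sqrt(7)*G - 187 = G*sqrt(7) - 187 = -187 + G*sqrt(7))
sqrt(-2882 + S(-9, c)) = sqrt(-2882 + (-187 - 148*sqrt(7))) = sqrt(-3069 - 148*sqrt(7))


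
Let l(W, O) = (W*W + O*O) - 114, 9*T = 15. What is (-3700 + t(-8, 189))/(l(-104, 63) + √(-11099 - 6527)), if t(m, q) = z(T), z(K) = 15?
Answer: -54062635/215255867 + 3685*I*√17626/215255867 ≈ -0.25116 + 0.0022728*I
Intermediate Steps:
T = 5/3 (T = (⅑)*15 = 5/3 ≈ 1.6667)
l(W, O) = -114 + O² + W² (l(W, O) = (W² + O²) - 114 = (O² + W²) - 114 = -114 + O² + W²)
t(m, q) = 15
(-3700 + t(-8, 189))/(l(-104, 63) + √(-11099 - 6527)) = (-3700 + 15)/((-114 + 63² + (-104)²) + √(-11099 - 6527)) = -3685/((-114 + 3969 + 10816) + √(-17626)) = -3685/(14671 + I*√17626)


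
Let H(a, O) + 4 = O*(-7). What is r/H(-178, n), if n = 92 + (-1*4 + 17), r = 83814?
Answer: -83814/739 ≈ -113.42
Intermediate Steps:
n = 105 (n = 92 + (-4 + 17) = 92 + 13 = 105)
H(a, O) = -4 - 7*O (H(a, O) = -4 + O*(-7) = -4 - 7*O)
r/H(-178, n) = 83814/(-4 - 7*105) = 83814/(-4 - 735) = 83814/(-739) = 83814*(-1/739) = -83814/739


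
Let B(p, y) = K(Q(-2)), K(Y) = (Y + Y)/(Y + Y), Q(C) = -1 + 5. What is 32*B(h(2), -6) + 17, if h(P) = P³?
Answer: 49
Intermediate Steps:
Q(C) = 4
K(Y) = 1 (K(Y) = (2*Y)/((2*Y)) = (2*Y)*(1/(2*Y)) = 1)
B(p, y) = 1
32*B(h(2), -6) + 17 = 32*1 + 17 = 32 + 17 = 49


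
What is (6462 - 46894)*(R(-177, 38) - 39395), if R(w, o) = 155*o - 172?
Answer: 1361628464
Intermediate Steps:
R(w, o) = -172 + 155*o
(6462 - 46894)*(R(-177, 38) - 39395) = (6462 - 46894)*((-172 + 155*38) - 39395) = -40432*((-172 + 5890) - 39395) = -40432*(5718 - 39395) = -40432*(-33677) = 1361628464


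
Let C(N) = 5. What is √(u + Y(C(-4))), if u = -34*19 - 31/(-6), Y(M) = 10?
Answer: I*√22710/6 ≈ 25.116*I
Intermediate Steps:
u = -3845/6 (u = -646 - 31*(-⅙) = -646 + 31/6 = -3845/6 ≈ -640.83)
√(u + Y(C(-4))) = √(-3845/6 + 10) = √(-3785/6) = I*√22710/6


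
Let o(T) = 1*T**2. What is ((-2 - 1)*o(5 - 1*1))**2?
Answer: 2304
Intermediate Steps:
o(T) = T**2
((-2 - 1)*o(5 - 1*1))**2 = ((-2 - 1)*(5 - 1*1)**2)**2 = (-3*(5 - 1)**2)**2 = (-3*4**2)**2 = (-3*16)**2 = (-48)**2 = 2304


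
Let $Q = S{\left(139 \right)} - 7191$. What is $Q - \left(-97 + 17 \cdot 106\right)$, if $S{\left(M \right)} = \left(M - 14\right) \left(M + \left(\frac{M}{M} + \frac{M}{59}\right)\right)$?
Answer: $\frac{525011}{59} \approx 8898.5$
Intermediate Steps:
$S{\left(M \right)} = \left(1 + \frac{60 M}{59}\right) \left(-14 + M\right)$ ($S{\left(M \right)} = \left(-14 + M\right) \left(M + \left(1 + M \frac{1}{59}\right)\right) = \left(-14 + M\right) \left(M + \left(1 + \frac{M}{59}\right)\right) = \left(-14 + M\right) \left(1 + \frac{60 M}{59}\right) = \left(1 + \frac{60 M}{59}\right) \left(-14 + M\right)$)
$Q = \frac{625606}{59}$ ($Q = \left(-14 - \frac{108559}{59} + \frac{60 \cdot 139^{2}}{59}\right) - 7191 = \left(-14 - \frac{108559}{59} + \frac{60}{59} \cdot 19321\right) - 7191 = \left(-14 - \frac{108559}{59} + \frac{1159260}{59}\right) - 7191 = \frac{1049875}{59} - 7191 = \frac{625606}{59} \approx 10603.0$)
$Q - \left(-97 + 17 \cdot 106\right) = \frac{625606}{59} - \left(-97 + 17 \cdot 106\right) = \frac{625606}{59} - \left(-97 + 1802\right) = \frac{625606}{59} - 1705 = \frac{525011}{59}$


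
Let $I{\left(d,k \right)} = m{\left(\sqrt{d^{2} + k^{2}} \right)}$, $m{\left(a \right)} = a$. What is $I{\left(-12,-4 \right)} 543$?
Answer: $2172 \sqrt{10} \approx 6868.5$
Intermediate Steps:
$I{\left(d,k \right)} = \sqrt{d^{2} + k^{2}}$
$I{\left(-12,-4 \right)} 543 = \sqrt{\left(-12\right)^{2} + \left(-4\right)^{2}} \cdot 543 = \sqrt{144 + 16} \cdot 543 = \sqrt{160} \cdot 543 = 4 \sqrt{10} \cdot 543 = 2172 \sqrt{10}$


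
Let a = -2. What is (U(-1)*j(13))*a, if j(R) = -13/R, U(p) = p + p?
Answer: -4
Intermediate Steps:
U(p) = 2*p
(U(-1)*j(13))*a = ((2*(-1))*(-13/13))*(-2) = -(-26)/13*(-2) = -2*(-1)*(-2) = 2*(-2) = -4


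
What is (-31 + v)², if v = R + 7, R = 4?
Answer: 400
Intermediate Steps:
v = 11 (v = 4 + 7 = 11)
(-31 + v)² = (-31 + 11)² = (-20)² = 400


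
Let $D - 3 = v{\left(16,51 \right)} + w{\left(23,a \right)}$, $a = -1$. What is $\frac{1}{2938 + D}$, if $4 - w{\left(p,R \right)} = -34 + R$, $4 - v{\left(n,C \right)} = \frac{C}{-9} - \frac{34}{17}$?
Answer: $\frac{3}{8975} \approx 0.00033426$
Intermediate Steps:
$v{\left(n,C \right)} = 6 + \frac{C}{9}$ ($v{\left(n,C \right)} = 4 - \left(\frac{C}{-9} - \frac{34}{17}\right) = 4 - \left(C \left(- \frac{1}{9}\right) - 2\right) = 4 - \left(- \frac{C}{9} - 2\right) = 4 - \left(-2 - \frac{C}{9}\right) = 4 + \left(2 + \frac{C}{9}\right) = 6 + \frac{C}{9}$)
$w{\left(p,R \right)} = 38 - R$ ($w{\left(p,R \right)} = 4 - \left(-34 + R\right) = 38 - R$)
$D = \frac{161}{3}$ ($D = 3 + \left(\left(6 + \frac{1}{9} \cdot 51\right) + \left(38 - -1\right)\right) = 3 + \left(\left(6 + \frac{17}{3}\right) + \left(38 + 1\right)\right) = 3 + \left(\frac{35}{3} + 39\right) = 3 + \frac{152}{3} = \frac{161}{3} \approx 53.667$)
$\frac{1}{2938 + D} = \frac{1}{2938 + \frac{161}{3}} = \frac{1}{\frac{8975}{3}} = \frac{3}{8975}$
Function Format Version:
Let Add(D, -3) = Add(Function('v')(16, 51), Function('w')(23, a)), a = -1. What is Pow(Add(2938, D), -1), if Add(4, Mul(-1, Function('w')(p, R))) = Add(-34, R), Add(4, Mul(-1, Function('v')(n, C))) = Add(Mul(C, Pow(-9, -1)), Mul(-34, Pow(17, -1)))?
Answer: Rational(3, 8975) ≈ 0.00033426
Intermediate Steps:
Function('v')(n, C) = Add(6, Mul(Rational(1, 9), C)) (Function('v')(n, C) = Add(4, Mul(-1, Add(Mul(C, Pow(-9, -1)), Mul(-34, Pow(17, -1))))) = Add(4, Mul(-1, Add(Mul(C, Rational(-1, 9)), Mul(-34, Rational(1, 17))))) = Add(4, Mul(-1, Add(Mul(Rational(-1, 9), C), -2))) = Add(4, Mul(-1, Add(-2, Mul(Rational(-1, 9), C)))) = Add(4, Add(2, Mul(Rational(1, 9), C))) = Add(6, Mul(Rational(1, 9), C)))
Function('w')(p, R) = Add(38, Mul(-1, R)) (Function('w')(p, R) = Add(4, Mul(-1, Add(-34, R))) = Add(4, Add(34, Mul(-1, R))) = Add(38, Mul(-1, R)))
D = Rational(161, 3) (D = Add(3, Add(Add(6, Mul(Rational(1, 9), 51)), Add(38, Mul(-1, -1)))) = Add(3, Add(Add(6, Rational(17, 3)), Add(38, 1))) = Add(3, Add(Rational(35, 3), 39)) = Add(3, Rational(152, 3)) = Rational(161, 3) ≈ 53.667)
Pow(Add(2938, D), -1) = Pow(Add(2938, Rational(161, 3)), -1) = Pow(Rational(8975, 3), -1) = Rational(3, 8975)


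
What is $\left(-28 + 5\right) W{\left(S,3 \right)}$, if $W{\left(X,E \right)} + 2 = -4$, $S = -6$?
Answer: $138$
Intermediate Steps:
$W{\left(X,E \right)} = -6$ ($W{\left(X,E \right)} = -2 - 4 = -6$)
$\left(-28 + 5\right) W{\left(S,3 \right)} = \left(-28 + 5\right) \left(-6\right) = \left(-23\right) \left(-6\right) = 138$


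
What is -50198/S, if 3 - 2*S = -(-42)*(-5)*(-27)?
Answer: 100396/5667 ≈ 17.716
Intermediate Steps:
S = -5667/2 (S = 3/2 - (-(-42)*(-5))*(-27)/2 = 3/2 - (-6*35)*(-27)/2 = 3/2 - (-105)*(-27) = 3/2 - 1/2*5670 = 3/2 - 2835 = -5667/2 ≈ -2833.5)
-50198/S = -50198/(-5667/2) = -50198*(-2/5667) = 100396/5667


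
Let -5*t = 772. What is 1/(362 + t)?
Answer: 5/1038 ≈ 0.0048170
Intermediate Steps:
t = -772/5 (t = -⅕*772 = -772/5 ≈ -154.40)
1/(362 + t) = 1/(362 - 772/5) = 1/(1038/5) = 5/1038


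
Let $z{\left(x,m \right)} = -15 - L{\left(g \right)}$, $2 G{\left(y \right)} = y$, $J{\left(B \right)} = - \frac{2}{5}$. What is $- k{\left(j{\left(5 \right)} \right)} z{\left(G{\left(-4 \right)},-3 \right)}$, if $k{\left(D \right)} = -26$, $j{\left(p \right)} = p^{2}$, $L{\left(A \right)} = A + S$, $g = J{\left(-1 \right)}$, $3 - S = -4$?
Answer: $- \frac{2808}{5} \approx -561.6$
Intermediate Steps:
$J{\left(B \right)} = - \frac{2}{5}$ ($J{\left(B \right)} = \left(-2\right) \frac{1}{5} = - \frac{2}{5}$)
$S = 7$ ($S = 3 - -4 = 3 + 4 = 7$)
$G{\left(y \right)} = \frac{y}{2}$
$g = - \frac{2}{5} \approx -0.4$
$L{\left(A \right)} = 7 + A$ ($L{\left(A \right)} = A + 7 = 7 + A$)
$z{\left(x,m \right)} = - \frac{108}{5}$ ($z{\left(x,m \right)} = -15 - \left(7 - \frac{2}{5}\right) = -15 - \frac{33}{5} = - \frac{108}{5}$)
$- k{\left(j{\left(5 \right)} \right)} z{\left(G{\left(-4 \right)},-3 \right)} = - \frac{\left(-26\right) \left(-108\right)}{5} = \left(-1\right) \frac{2808}{5} = - \frac{2808}{5}$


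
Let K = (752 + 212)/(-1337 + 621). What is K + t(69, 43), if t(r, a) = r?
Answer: 12110/179 ≈ 67.654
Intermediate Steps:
K = -241/179 (K = 964/(-716) = 964*(-1/716) = -241/179 ≈ -1.3464)
K + t(69, 43) = -241/179 + 69 = 12110/179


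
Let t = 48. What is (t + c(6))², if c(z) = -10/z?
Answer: 19321/9 ≈ 2146.8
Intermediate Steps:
(t + c(6))² = (48 - 10/6)² = (48 - 10*⅙)² = (48 - 5/3)² = (139/3)² = 19321/9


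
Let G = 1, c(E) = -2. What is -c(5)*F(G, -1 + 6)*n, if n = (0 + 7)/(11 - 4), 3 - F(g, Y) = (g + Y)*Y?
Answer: -54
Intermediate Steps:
F(g, Y) = 3 - Y*(Y + g) (F(g, Y) = 3 - (g + Y)*Y = 3 - (Y + g)*Y = 3 - Y*(Y + g))
n = 1 (n = 7/7 = 7*(⅐) = 1)
-c(5)*F(G, -1 + 6)*n = -(-2*(3 - (-1 + 6)² - 1*(-1 + 6)*1)) = -(-2*(3 - 1*5² - 1*5*1)) = -(-2*(3 - 1*25 - 5)) = -(-2*(3 - 25 - 5)) = -(-2*(-27)) = -54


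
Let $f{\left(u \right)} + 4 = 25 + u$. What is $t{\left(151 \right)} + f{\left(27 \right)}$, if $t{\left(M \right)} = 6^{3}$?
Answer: $264$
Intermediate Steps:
$t{\left(M \right)} = 216$
$f{\left(u \right)} = 21 + u$ ($f{\left(u \right)} = -4 + \left(25 + u\right) = 21 + u$)
$t{\left(151 \right)} + f{\left(27 \right)} = 216 + \left(21 + 27\right) = 216 + 48 = 264$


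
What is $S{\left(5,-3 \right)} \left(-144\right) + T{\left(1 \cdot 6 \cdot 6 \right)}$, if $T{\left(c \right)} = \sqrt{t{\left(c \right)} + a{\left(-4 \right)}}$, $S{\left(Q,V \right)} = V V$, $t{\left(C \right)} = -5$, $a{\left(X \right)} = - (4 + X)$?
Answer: $-1296 + i \sqrt{5} \approx -1296.0 + 2.2361 i$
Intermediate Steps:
$a{\left(X \right)} = -4 - X$
$S{\left(Q,V \right)} = V^{2}$
$T{\left(c \right)} = i \sqrt{5}$ ($T{\left(c \right)} = \sqrt{-5 - 0} = \sqrt{-5 + \left(-4 + 4\right)} = \sqrt{-5 + 0} = \sqrt{-5} = i \sqrt{5}$)
$S{\left(5,-3 \right)} \left(-144\right) + T{\left(1 \cdot 6 \cdot 6 \right)} = \left(-3\right)^{2} \left(-144\right) + i \sqrt{5} = 9 \left(-144\right) + i \sqrt{5} = -1296 + i \sqrt{5}$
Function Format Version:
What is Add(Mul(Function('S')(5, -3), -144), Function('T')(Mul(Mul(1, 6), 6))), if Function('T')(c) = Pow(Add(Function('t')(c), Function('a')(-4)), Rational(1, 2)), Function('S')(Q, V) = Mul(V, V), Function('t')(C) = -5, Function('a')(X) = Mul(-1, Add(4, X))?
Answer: Add(-1296, Mul(I, Pow(5, Rational(1, 2)))) ≈ Add(-1296.0, Mul(2.2361, I))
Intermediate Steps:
Function('a')(X) = Add(-4, Mul(-1, X))
Function('S')(Q, V) = Pow(V, 2)
Function('T')(c) = Mul(I, Pow(5, Rational(1, 2))) (Function('T')(c) = Pow(Add(-5, Add(-4, Mul(-1, -4))), Rational(1, 2)) = Pow(Add(-5, Add(-4, 4)), Rational(1, 2)) = Pow(Add(-5, 0), Rational(1, 2)) = Pow(-5, Rational(1, 2)) = Mul(I, Pow(5, Rational(1, 2))))
Add(Mul(Function('S')(5, -3), -144), Function('T')(Mul(Mul(1, 6), 6))) = Add(Mul(Pow(-3, 2), -144), Mul(I, Pow(5, Rational(1, 2)))) = Add(Mul(9, -144), Mul(I, Pow(5, Rational(1, 2)))) = Add(-1296, Mul(I, Pow(5, Rational(1, 2))))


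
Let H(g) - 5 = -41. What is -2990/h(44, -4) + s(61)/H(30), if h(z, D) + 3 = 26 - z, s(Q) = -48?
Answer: 1006/7 ≈ 143.71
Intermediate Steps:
H(g) = -36 (H(g) = 5 - 41 = -36)
h(z, D) = 23 - z (h(z, D) = -3 + (26 - z) = 23 - z)
-2990/h(44, -4) + s(61)/H(30) = -2990/(23 - 1*44) - 48/(-36) = -2990/(23 - 44) - 48*(-1/36) = -2990/(-21) + 4/3 = -2990*(-1/21) + 4/3 = 2990/21 + 4/3 = 1006/7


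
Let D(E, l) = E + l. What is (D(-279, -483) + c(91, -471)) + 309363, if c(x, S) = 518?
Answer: 309119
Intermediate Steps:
(D(-279, -483) + c(91, -471)) + 309363 = ((-279 - 483) + 518) + 309363 = (-762 + 518) + 309363 = -244 + 309363 = 309119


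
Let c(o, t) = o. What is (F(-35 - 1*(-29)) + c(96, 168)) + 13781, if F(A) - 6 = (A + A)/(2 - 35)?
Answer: 152717/11 ≈ 13883.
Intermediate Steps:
F(A) = 6 - 2*A/33 (F(A) = 6 + (A + A)/(2 - 35) = 6 + (2*A)/(-33) = 6 + (2*A)*(-1/33) = 6 - 2*A/33)
(F(-35 - 1*(-29)) + c(96, 168)) + 13781 = ((6 - 2*(-35 - 1*(-29))/33) + 96) + 13781 = ((6 - 2*(-35 + 29)/33) + 96) + 13781 = ((6 - 2/33*(-6)) + 96) + 13781 = ((6 + 4/11) + 96) + 13781 = (70/11 + 96) + 13781 = 1126/11 + 13781 = 152717/11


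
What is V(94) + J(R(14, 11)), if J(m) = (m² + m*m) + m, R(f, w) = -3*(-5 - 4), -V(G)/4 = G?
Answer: 1109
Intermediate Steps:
V(G) = -4*G
R(f, w) = 27 (R(f, w) = -3*(-9) = 27)
J(m) = m + 2*m² (J(m) = (m² + m²) + m = 2*m² + m = m + 2*m²)
V(94) + J(R(14, 11)) = -4*94 + 27*(1 + 2*27) = -376 + 27*(1 + 54) = -376 + 27*55 = -376 + 1485 = 1109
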